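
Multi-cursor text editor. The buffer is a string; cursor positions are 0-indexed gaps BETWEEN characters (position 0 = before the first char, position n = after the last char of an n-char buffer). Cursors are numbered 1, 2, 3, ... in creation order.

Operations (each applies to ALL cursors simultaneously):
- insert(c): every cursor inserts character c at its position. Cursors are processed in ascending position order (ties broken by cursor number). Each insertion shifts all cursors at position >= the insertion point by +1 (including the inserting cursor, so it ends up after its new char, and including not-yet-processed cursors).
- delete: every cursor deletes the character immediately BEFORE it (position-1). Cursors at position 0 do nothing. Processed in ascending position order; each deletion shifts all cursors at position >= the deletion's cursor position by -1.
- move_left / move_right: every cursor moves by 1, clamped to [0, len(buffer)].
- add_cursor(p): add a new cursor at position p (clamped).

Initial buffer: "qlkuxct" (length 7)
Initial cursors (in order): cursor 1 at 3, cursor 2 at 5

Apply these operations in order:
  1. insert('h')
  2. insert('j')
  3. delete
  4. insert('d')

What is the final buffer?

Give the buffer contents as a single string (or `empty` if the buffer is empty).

Answer: qlkhduxhdct

Derivation:
After op 1 (insert('h')): buffer="qlkhuxhct" (len 9), cursors c1@4 c2@7, authorship ...1..2..
After op 2 (insert('j')): buffer="qlkhjuxhjct" (len 11), cursors c1@5 c2@9, authorship ...11..22..
After op 3 (delete): buffer="qlkhuxhct" (len 9), cursors c1@4 c2@7, authorship ...1..2..
After op 4 (insert('d')): buffer="qlkhduxhdct" (len 11), cursors c1@5 c2@9, authorship ...11..22..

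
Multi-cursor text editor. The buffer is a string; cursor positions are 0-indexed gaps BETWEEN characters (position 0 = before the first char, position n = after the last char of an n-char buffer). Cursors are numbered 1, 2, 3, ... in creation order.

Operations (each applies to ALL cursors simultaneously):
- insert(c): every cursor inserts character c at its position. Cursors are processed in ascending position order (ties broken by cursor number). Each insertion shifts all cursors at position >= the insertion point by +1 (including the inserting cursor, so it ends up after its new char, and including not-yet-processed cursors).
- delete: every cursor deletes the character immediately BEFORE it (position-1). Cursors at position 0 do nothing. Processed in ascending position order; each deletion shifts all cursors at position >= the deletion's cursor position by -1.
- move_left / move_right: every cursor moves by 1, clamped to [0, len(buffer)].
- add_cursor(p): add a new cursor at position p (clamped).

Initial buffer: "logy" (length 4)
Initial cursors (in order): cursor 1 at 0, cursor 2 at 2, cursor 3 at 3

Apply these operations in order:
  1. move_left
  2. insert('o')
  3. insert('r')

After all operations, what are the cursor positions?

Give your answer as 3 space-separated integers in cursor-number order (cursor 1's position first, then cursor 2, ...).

After op 1 (move_left): buffer="logy" (len 4), cursors c1@0 c2@1 c3@2, authorship ....
After op 2 (insert('o')): buffer="olooogy" (len 7), cursors c1@1 c2@3 c3@5, authorship 1.2.3..
After op 3 (insert('r')): buffer="orloroorgy" (len 10), cursors c1@2 c2@5 c3@8, authorship 11.22.33..

Answer: 2 5 8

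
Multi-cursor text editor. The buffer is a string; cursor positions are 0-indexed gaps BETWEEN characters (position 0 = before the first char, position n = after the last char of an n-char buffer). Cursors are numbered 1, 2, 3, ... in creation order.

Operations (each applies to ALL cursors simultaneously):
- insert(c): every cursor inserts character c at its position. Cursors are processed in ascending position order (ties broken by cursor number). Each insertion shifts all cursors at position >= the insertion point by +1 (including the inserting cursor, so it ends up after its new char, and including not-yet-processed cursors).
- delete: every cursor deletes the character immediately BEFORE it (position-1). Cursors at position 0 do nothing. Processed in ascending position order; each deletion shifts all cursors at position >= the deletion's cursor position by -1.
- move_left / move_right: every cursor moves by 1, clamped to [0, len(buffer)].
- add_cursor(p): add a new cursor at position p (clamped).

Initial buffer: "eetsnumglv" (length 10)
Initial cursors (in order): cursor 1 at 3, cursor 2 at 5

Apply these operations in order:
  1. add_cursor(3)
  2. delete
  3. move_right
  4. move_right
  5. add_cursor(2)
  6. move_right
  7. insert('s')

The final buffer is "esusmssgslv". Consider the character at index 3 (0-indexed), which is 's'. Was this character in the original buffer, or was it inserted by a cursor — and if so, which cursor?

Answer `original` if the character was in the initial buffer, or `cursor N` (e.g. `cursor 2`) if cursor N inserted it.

After op 1 (add_cursor(3)): buffer="eetsnumglv" (len 10), cursors c1@3 c3@3 c2@5, authorship ..........
After op 2 (delete): buffer="esumglv" (len 7), cursors c1@1 c3@1 c2@2, authorship .......
After op 3 (move_right): buffer="esumglv" (len 7), cursors c1@2 c3@2 c2@3, authorship .......
After op 4 (move_right): buffer="esumglv" (len 7), cursors c1@3 c3@3 c2@4, authorship .......
After op 5 (add_cursor(2)): buffer="esumglv" (len 7), cursors c4@2 c1@3 c3@3 c2@4, authorship .......
After op 6 (move_right): buffer="esumglv" (len 7), cursors c4@3 c1@4 c3@4 c2@5, authorship .......
After op 7 (insert('s')): buffer="esusmssgslv" (len 11), cursors c4@4 c1@7 c3@7 c2@9, authorship ...4.13.2..
Authorship (.=original, N=cursor N): . . . 4 . 1 3 . 2 . .
Index 3: author = 4

Answer: cursor 4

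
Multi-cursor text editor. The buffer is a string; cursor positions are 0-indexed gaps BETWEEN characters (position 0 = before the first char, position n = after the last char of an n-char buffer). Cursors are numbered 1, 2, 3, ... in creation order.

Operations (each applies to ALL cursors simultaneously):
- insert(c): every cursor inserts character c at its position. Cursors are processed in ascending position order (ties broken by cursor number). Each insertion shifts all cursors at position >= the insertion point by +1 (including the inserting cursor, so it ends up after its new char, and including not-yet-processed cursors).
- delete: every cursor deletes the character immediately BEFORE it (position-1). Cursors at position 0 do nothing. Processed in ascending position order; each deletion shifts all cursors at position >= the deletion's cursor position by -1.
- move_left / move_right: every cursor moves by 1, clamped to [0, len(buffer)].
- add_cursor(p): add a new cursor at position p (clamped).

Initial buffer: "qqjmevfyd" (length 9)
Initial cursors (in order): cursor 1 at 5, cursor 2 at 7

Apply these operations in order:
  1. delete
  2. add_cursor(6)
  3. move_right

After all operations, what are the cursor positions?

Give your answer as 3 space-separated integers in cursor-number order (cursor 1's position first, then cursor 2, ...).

Answer: 5 6 7

Derivation:
After op 1 (delete): buffer="qqjmvyd" (len 7), cursors c1@4 c2@5, authorship .......
After op 2 (add_cursor(6)): buffer="qqjmvyd" (len 7), cursors c1@4 c2@5 c3@6, authorship .......
After op 3 (move_right): buffer="qqjmvyd" (len 7), cursors c1@5 c2@6 c3@7, authorship .......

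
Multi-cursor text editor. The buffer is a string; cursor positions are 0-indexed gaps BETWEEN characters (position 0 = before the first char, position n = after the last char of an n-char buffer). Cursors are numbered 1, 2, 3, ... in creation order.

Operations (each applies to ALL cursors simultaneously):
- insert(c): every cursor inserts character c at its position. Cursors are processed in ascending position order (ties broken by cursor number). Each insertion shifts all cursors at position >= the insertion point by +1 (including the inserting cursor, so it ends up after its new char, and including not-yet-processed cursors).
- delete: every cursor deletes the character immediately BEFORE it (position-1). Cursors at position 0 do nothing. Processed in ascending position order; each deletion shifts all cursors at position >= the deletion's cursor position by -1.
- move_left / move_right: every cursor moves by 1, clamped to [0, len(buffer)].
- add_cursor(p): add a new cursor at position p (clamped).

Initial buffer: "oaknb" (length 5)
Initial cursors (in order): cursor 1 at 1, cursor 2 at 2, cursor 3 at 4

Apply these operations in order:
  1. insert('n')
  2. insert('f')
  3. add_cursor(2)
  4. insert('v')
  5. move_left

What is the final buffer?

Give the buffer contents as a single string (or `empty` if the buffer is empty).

Answer: onvfvanfvknnfvb

Derivation:
After op 1 (insert('n')): buffer="onanknnb" (len 8), cursors c1@2 c2@4 c3@7, authorship .1.2..3.
After op 2 (insert('f')): buffer="onfanfknnfb" (len 11), cursors c1@3 c2@6 c3@10, authorship .11.22..33.
After op 3 (add_cursor(2)): buffer="onfanfknnfb" (len 11), cursors c4@2 c1@3 c2@6 c3@10, authorship .11.22..33.
After op 4 (insert('v')): buffer="onvfvanfvknnfvb" (len 15), cursors c4@3 c1@5 c2@9 c3@14, authorship .1411.222..333.
After op 5 (move_left): buffer="onvfvanfvknnfvb" (len 15), cursors c4@2 c1@4 c2@8 c3@13, authorship .1411.222..333.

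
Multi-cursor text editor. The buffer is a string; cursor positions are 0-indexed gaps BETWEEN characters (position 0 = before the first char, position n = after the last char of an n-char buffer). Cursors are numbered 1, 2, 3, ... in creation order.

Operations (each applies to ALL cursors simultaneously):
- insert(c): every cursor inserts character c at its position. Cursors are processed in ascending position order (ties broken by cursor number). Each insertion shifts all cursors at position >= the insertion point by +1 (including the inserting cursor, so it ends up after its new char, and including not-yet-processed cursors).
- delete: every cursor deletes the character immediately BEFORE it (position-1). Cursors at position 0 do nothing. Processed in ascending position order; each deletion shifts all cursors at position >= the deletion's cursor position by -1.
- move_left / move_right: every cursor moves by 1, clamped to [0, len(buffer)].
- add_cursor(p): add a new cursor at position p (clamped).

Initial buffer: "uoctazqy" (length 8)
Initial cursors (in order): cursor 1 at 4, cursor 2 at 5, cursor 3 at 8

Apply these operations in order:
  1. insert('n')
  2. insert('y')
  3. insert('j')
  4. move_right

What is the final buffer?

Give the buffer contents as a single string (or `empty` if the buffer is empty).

Answer: uoctnyjanyjzqynyj

Derivation:
After op 1 (insert('n')): buffer="uoctnanzqyn" (len 11), cursors c1@5 c2@7 c3@11, authorship ....1.2...3
After op 2 (insert('y')): buffer="uoctnyanyzqyny" (len 14), cursors c1@6 c2@9 c3@14, authorship ....11.22...33
After op 3 (insert('j')): buffer="uoctnyjanyjzqynyj" (len 17), cursors c1@7 c2@11 c3@17, authorship ....111.222...333
After op 4 (move_right): buffer="uoctnyjanyjzqynyj" (len 17), cursors c1@8 c2@12 c3@17, authorship ....111.222...333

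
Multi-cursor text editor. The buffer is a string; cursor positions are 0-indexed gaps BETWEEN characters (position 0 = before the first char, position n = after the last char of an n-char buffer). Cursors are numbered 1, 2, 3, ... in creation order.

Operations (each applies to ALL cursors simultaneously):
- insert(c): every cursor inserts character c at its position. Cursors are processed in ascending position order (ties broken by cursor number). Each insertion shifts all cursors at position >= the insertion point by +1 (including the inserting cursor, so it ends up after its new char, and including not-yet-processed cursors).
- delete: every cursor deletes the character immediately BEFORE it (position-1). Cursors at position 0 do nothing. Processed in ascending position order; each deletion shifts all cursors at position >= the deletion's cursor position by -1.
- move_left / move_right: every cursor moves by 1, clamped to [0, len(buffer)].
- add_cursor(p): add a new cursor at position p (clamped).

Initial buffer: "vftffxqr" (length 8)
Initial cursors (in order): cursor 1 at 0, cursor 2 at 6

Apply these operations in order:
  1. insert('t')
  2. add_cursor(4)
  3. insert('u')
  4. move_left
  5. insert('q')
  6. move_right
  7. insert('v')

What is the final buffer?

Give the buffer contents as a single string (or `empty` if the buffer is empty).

Answer: tquvvftquvffxtquvqr

Derivation:
After op 1 (insert('t')): buffer="tvftffxtqr" (len 10), cursors c1@1 c2@8, authorship 1......2..
After op 2 (add_cursor(4)): buffer="tvftffxtqr" (len 10), cursors c1@1 c3@4 c2@8, authorship 1......2..
After op 3 (insert('u')): buffer="tuvftuffxtuqr" (len 13), cursors c1@2 c3@6 c2@11, authorship 11...3...22..
After op 4 (move_left): buffer="tuvftuffxtuqr" (len 13), cursors c1@1 c3@5 c2@10, authorship 11...3...22..
After op 5 (insert('q')): buffer="tquvftquffxtquqr" (len 16), cursors c1@2 c3@7 c2@13, authorship 111...33...222..
After op 6 (move_right): buffer="tquvftquffxtquqr" (len 16), cursors c1@3 c3@8 c2@14, authorship 111...33...222..
After op 7 (insert('v')): buffer="tquvvftquvffxtquvqr" (len 19), cursors c1@4 c3@10 c2@17, authorship 1111...333...2222..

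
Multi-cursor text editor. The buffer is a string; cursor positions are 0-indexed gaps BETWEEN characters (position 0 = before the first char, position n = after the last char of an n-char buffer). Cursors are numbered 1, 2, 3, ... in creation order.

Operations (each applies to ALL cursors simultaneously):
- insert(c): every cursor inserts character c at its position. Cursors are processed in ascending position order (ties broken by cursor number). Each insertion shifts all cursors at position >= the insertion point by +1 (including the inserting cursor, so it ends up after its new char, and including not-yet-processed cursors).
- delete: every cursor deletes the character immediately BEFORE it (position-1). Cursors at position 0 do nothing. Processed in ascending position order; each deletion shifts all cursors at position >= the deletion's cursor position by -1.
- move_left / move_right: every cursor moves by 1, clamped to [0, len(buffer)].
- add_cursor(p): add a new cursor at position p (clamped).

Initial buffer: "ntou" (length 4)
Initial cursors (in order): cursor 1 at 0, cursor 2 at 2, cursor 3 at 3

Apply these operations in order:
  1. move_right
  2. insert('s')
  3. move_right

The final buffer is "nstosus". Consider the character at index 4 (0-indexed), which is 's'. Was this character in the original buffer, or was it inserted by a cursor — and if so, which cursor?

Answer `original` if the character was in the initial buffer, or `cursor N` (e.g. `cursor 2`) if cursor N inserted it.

After op 1 (move_right): buffer="ntou" (len 4), cursors c1@1 c2@3 c3@4, authorship ....
After op 2 (insert('s')): buffer="nstosus" (len 7), cursors c1@2 c2@5 c3@7, authorship .1..2.3
After op 3 (move_right): buffer="nstosus" (len 7), cursors c1@3 c2@6 c3@7, authorship .1..2.3
Authorship (.=original, N=cursor N): . 1 . . 2 . 3
Index 4: author = 2

Answer: cursor 2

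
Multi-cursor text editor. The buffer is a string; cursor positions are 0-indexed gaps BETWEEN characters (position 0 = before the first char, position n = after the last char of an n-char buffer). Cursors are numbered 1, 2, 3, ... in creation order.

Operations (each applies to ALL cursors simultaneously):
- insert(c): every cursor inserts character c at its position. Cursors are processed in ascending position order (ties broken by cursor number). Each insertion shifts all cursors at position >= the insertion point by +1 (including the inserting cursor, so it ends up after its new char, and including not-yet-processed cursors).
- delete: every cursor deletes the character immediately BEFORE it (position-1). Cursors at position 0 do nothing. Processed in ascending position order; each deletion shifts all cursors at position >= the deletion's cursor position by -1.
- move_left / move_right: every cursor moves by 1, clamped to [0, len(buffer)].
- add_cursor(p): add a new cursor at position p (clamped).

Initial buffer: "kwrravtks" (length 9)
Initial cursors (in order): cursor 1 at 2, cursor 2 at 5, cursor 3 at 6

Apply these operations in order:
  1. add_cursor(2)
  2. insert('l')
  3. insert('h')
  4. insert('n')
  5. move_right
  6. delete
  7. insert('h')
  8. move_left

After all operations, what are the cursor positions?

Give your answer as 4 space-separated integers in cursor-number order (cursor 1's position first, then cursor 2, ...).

After op 1 (add_cursor(2)): buffer="kwrravtks" (len 9), cursors c1@2 c4@2 c2@5 c3@6, authorship .........
After op 2 (insert('l')): buffer="kwllrralvltks" (len 13), cursors c1@4 c4@4 c2@8 c3@10, authorship ..14...2.3...
After op 3 (insert('h')): buffer="kwllhhrralhvlhtks" (len 17), cursors c1@6 c4@6 c2@11 c3@14, authorship ..1414...22.33...
After op 4 (insert('n')): buffer="kwllhhnnrralhnvlhntks" (len 21), cursors c1@8 c4@8 c2@14 c3@18, authorship ..141414...222.333...
After op 5 (move_right): buffer="kwllhhnnrralhnvlhntks" (len 21), cursors c1@9 c4@9 c2@15 c3@19, authorship ..141414...222.333...
After op 6 (delete): buffer="kwllhhnralhnlhnks" (len 17), cursors c1@7 c4@7 c2@12 c3@15, authorship ..14141..222333..
After op 7 (insert('h')): buffer="kwllhhnhhralhnhlhnhks" (len 21), cursors c1@9 c4@9 c2@15 c3@19, authorship ..1414114..22223333..
After op 8 (move_left): buffer="kwllhhnhhralhnhlhnhks" (len 21), cursors c1@8 c4@8 c2@14 c3@18, authorship ..1414114..22223333..

Answer: 8 14 18 8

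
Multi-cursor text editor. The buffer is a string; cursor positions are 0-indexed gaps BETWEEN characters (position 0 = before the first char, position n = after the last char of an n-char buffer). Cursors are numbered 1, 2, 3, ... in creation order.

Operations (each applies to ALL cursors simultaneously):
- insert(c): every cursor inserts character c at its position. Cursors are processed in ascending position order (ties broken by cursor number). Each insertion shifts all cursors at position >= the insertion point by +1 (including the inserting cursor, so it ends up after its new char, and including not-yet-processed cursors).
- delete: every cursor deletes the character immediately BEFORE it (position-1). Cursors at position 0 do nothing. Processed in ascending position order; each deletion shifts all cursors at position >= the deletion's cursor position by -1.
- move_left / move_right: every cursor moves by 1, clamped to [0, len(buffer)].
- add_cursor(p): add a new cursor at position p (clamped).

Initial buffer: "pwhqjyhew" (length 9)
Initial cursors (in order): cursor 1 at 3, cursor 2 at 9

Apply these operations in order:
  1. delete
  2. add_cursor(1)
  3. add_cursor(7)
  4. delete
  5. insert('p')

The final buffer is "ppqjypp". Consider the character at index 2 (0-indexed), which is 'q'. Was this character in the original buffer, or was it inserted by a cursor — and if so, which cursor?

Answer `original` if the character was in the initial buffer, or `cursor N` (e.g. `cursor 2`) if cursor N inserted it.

After op 1 (delete): buffer="pwqjyhe" (len 7), cursors c1@2 c2@7, authorship .......
After op 2 (add_cursor(1)): buffer="pwqjyhe" (len 7), cursors c3@1 c1@2 c2@7, authorship .......
After op 3 (add_cursor(7)): buffer="pwqjyhe" (len 7), cursors c3@1 c1@2 c2@7 c4@7, authorship .......
After op 4 (delete): buffer="qjy" (len 3), cursors c1@0 c3@0 c2@3 c4@3, authorship ...
After op 5 (insert('p')): buffer="ppqjypp" (len 7), cursors c1@2 c3@2 c2@7 c4@7, authorship 13...24
Authorship (.=original, N=cursor N): 1 3 . . . 2 4
Index 2: author = original

Answer: original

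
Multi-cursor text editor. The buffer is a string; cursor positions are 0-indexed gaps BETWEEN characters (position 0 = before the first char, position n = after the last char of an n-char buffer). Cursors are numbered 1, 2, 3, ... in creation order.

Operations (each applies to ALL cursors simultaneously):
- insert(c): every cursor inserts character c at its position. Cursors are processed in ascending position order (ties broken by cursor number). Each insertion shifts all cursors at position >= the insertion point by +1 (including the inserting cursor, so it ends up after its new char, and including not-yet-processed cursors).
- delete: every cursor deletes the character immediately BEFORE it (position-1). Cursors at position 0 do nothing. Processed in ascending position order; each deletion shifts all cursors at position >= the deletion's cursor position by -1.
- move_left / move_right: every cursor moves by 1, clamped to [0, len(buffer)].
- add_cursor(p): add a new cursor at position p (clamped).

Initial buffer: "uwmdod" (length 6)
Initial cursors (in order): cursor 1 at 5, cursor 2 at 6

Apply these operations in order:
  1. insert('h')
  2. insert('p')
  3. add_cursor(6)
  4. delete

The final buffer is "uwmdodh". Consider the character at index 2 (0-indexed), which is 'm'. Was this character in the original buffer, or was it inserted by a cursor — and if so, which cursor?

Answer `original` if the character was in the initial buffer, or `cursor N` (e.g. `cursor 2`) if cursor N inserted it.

After op 1 (insert('h')): buffer="uwmdohdh" (len 8), cursors c1@6 c2@8, authorship .....1.2
After op 2 (insert('p')): buffer="uwmdohpdhp" (len 10), cursors c1@7 c2@10, authorship .....11.22
After op 3 (add_cursor(6)): buffer="uwmdohpdhp" (len 10), cursors c3@6 c1@7 c2@10, authorship .....11.22
After op 4 (delete): buffer="uwmdodh" (len 7), cursors c1@5 c3@5 c2@7, authorship ......2
Authorship (.=original, N=cursor N): . . . . . . 2
Index 2: author = original

Answer: original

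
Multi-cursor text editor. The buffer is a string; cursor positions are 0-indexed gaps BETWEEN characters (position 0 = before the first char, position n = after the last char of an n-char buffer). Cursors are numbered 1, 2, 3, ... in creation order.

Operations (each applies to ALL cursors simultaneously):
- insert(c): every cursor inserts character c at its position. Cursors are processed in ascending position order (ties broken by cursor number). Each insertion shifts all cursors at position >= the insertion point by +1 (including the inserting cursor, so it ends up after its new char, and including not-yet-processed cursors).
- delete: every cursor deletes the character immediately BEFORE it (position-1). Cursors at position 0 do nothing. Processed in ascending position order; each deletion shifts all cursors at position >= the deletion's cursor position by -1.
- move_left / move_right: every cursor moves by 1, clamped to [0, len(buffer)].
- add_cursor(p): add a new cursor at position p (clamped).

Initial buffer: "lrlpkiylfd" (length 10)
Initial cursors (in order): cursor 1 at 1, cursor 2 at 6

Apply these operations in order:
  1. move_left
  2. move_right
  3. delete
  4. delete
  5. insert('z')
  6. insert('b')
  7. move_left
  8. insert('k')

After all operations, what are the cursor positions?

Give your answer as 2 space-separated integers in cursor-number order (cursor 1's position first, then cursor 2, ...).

After op 1 (move_left): buffer="lrlpkiylfd" (len 10), cursors c1@0 c2@5, authorship ..........
After op 2 (move_right): buffer="lrlpkiylfd" (len 10), cursors c1@1 c2@6, authorship ..........
After op 3 (delete): buffer="rlpkylfd" (len 8), cursors c1@0 c2@4, authorship ........
After op 4 (delete): buffer="rlpylfd" (len 7), cursors c1@0 c2@3, authorship .......
After op 5 (insert('z')): buffer="zrlpzylfd" (len 9), cursors c1@1 c2@5, authorship 1...2....
After op 6 (insert('b')): buffer="zbrlpzbylfd" (len 11), cursors c1@2 c2@7, authorship 11...22....
After op 7 (move_left): buffer="zbrlpzbylfd" (len 11), cursors c1@1 c2@6, authorship 11...22....
After op 8 (insert('k')): buffer="zkbrlpzkbylfd" (len 13), cursors c1@2 c2@8, authorship 111...222....

Answer: 2 8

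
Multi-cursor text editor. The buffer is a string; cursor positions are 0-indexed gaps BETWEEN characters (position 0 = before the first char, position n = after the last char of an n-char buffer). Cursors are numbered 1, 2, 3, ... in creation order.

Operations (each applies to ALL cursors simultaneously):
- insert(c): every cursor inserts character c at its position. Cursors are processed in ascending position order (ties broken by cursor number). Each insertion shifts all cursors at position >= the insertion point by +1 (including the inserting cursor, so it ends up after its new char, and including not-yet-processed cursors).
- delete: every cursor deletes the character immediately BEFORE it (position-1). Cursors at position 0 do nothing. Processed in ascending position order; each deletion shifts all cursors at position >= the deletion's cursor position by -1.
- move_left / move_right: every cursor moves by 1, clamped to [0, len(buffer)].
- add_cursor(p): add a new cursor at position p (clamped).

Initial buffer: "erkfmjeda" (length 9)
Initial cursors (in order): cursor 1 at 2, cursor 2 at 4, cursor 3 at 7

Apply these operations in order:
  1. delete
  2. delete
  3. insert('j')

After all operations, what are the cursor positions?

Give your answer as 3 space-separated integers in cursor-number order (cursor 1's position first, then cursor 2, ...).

After op 1 (delete): buffer="ekmjda" (len 6), cursors c1@1 c2@2 c3@4, authorship ......
After op 2 (delete): buffer="mda" (len 3), cursors c1@0 c2@0 c3@1, authorship ...
After op 3 (insert('j')): buffer="jjmjda" (len 6), cursors c1@2 c2@2 c3@4, authorship 12.3..

Answer: 2 2 4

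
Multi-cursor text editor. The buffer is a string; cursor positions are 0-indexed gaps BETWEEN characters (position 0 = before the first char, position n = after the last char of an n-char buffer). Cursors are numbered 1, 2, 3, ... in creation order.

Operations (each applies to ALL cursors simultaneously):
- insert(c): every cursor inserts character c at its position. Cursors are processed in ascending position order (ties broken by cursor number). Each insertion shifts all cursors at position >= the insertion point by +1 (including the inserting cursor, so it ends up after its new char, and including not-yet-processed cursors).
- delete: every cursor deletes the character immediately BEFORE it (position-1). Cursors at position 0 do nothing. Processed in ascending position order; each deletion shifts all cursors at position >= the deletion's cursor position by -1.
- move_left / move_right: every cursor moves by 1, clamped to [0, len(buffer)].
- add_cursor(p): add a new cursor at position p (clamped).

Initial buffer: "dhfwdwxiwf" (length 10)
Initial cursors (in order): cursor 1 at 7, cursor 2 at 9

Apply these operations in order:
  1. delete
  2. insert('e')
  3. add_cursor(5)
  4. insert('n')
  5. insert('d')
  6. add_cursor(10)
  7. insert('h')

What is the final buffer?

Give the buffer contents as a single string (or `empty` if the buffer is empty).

After op 1 (delete): buffer="dhfwdwif" (len 8), cursors c1@6 c2@7, authorship ........
After op 2 (insert('e')): buffer="dhfwdweief" (len 10), cursors c1@7 c2@9, authorship ......1.2.
After op 3 (add_cursor(5)): buffer="dhfwdweief" (len 10), cursors c3@5 c1@7 c2@9, authorship ......1.2.
After op 4 (insert('n')): buffer="dhfwdnwenienf" (len 13), cursors c3@6 c1@9 c2@12, authorship .....3.11.22.
After op 5 (insert('d')): buffer="dhfwdndwendiendf" (len 16), cursors c3@7 c1@11 c2@15, authorship .....33.111.222.
After op 6 (add_cursor(10)): buffer="dhfwdndwendiendf" (len 16), cursors c3@7 c4@10 c1@11 c2@15, authorship .....33.111.222.
After op 7 (insert('h')): buffer="dhfwdndhwenhdhiendhf" (len 20), cursors c3@8 c4@12 c1@14 c2@19, authorship .....333.11411.2222.

Answer: dhfwdndhwenhdhiendhf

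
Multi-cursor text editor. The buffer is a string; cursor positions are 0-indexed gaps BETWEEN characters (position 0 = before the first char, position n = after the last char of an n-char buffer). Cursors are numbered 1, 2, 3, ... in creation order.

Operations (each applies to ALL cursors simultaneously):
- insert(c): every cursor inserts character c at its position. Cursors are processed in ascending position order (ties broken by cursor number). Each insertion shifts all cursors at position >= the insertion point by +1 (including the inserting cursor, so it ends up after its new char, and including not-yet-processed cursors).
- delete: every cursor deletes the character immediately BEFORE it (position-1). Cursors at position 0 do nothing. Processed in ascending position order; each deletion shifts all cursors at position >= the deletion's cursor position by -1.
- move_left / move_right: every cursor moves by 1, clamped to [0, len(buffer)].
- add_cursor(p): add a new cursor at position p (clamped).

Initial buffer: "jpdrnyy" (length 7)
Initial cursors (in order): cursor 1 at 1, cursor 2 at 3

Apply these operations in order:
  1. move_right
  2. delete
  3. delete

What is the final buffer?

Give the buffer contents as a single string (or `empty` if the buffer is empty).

Answer: nyy

Derivation:
After op 1 (move_right): buffer="jpdrnyy" (len 7), cursors c1@2 c2@4, authorship .......
After op 2 (delete): buffer="jdnyy" (len 5), cursors c1@1 c2@2, authorship .....
After op 3 (delete): buffer="nyy" (len 3), cursors c1@0 c2@0, authorship ...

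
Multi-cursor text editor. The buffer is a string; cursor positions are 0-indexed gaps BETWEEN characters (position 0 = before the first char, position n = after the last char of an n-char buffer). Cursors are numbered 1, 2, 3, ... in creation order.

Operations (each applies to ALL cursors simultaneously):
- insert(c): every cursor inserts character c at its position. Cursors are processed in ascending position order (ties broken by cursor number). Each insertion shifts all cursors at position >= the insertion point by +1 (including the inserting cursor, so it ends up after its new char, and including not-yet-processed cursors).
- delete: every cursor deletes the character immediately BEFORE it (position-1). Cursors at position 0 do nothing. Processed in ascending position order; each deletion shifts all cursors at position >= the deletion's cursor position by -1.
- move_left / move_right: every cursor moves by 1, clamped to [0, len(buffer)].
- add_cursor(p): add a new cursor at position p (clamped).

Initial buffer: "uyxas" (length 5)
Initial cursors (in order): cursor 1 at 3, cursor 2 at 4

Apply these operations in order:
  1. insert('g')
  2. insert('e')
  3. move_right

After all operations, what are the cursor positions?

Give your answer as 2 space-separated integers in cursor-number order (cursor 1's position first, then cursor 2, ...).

Answer: 6 9

Derivation:
After op 1 (insert('g')): buffer="uyxgags" (len 7), cursors c1@4 c2@6, authorship ...1.2.
After op 2 (insert('e')): buffer="uyxgeages" (len 9), cursors c1@5 c2@8, authorship ...11.22.
After op 3 (move_right): buffer="uyxgeages" (len 9), cursors c1@6 c2@9, authorship ...11.22.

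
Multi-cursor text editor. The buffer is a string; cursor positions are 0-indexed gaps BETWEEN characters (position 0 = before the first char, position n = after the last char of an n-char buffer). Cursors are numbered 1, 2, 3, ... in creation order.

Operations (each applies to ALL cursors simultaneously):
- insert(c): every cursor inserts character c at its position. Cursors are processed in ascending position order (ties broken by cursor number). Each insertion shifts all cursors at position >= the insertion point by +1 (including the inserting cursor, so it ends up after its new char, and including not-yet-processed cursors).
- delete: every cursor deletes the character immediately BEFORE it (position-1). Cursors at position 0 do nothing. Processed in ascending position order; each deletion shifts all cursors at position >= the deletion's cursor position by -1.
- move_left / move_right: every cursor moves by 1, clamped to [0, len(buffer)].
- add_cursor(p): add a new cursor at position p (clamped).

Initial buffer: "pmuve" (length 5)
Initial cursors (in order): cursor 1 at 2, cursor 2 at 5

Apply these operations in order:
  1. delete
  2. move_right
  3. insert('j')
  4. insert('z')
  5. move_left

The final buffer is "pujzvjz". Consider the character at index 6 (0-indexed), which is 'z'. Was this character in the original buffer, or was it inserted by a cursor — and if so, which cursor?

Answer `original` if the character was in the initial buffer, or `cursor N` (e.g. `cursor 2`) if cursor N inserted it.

Answer: cursor 2

Derivation:
After op 1 (delete): buffer="puv" (len 3), cursors c1@1 c2@3, authorship ...
After op 2 (move_right): buffer="puv" (len 3), cursors c1@2 c2@3, authorship ...
After op 3 (insert('j')): buffer="pujvj" (len 5), cursors c1@3 c2@5, authorship ..1.2
After op 4 (insert('z')): buffer="pujzvjz" (len 7), cursors c1@4 c2@7, authorship ..11.22
After op 5 (move_left): buffer="pujzvjz" (len 7), cursors c1@3 c2@6, authorship ..11.22
Authorship (.=original, N=cursor N): . . 1 1 . 2 2
Index 6: author = 2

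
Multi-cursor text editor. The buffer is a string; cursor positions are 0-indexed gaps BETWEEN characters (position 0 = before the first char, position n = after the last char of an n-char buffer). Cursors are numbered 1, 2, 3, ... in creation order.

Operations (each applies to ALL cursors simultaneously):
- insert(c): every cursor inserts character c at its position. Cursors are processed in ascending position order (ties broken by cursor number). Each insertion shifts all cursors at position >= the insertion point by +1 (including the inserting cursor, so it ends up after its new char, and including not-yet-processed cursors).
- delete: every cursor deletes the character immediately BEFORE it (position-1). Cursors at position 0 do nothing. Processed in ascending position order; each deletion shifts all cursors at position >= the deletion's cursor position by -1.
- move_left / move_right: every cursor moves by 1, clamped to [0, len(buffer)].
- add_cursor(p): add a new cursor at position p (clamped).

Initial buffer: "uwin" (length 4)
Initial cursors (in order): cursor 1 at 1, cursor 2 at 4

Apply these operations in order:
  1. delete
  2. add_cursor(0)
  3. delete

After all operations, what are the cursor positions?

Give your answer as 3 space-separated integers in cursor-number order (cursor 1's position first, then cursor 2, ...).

After op 1 (delete): buffer="wi" (len 2), cursors c1@0 c2@2, authorship ..
After op 2 (add_cursor(0)): buffer="wi" (len 2), cursors c1@0 c3@0 c2@2, authorship ..
After op 3 (delete): buffer="w" (len 1), cursors c1@0 c3@0 c2@1, authorship .

Answer: 0 1 0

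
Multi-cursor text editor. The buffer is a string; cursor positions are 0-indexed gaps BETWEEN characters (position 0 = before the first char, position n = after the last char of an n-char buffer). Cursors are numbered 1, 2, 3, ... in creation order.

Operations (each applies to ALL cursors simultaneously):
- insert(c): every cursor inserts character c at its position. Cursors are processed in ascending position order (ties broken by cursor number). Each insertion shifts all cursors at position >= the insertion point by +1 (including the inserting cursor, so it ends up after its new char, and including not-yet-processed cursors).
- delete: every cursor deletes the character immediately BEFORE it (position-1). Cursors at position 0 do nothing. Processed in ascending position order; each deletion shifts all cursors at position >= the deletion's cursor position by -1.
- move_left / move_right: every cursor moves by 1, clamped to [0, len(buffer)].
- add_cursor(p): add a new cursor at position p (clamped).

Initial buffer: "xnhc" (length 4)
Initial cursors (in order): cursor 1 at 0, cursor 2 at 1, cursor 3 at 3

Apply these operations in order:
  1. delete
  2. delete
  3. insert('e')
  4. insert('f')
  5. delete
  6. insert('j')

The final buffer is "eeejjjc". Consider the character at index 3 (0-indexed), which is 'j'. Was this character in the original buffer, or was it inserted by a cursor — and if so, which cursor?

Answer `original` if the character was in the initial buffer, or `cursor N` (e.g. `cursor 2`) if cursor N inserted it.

After op 1 (delete): buffer="nc" (len 2), cursors c1@0 c2@0 c3@1, authorship ..
After op 2 (delete): buffer="c" (len 1), cursors c1@0 c2@0 c3@0, authorship .
After op 3 (insert('e')): buffer="eeec" (len 4), cursors c1@3 c2@3 c3@3, authorship 123.
After op 4 (insert('f')): buffer="eeefffc" (len 7), cursors c1@6 c2@6 c3@6, authorship 123123.
After op 5 (delete): buffer="eeec" (len 4), cursors c1@3 c2@3 c3@3, authorship 123.
After op 6 (insert('j')): buffer="eeejjjc" (len 7), cursors c1@6 c2@6 c3@6, authorship 123123.
Authorship (.=original, N=cursor N): 1 2 3 1 2 3 .
Index 3: author = 1

Answer: cursor 1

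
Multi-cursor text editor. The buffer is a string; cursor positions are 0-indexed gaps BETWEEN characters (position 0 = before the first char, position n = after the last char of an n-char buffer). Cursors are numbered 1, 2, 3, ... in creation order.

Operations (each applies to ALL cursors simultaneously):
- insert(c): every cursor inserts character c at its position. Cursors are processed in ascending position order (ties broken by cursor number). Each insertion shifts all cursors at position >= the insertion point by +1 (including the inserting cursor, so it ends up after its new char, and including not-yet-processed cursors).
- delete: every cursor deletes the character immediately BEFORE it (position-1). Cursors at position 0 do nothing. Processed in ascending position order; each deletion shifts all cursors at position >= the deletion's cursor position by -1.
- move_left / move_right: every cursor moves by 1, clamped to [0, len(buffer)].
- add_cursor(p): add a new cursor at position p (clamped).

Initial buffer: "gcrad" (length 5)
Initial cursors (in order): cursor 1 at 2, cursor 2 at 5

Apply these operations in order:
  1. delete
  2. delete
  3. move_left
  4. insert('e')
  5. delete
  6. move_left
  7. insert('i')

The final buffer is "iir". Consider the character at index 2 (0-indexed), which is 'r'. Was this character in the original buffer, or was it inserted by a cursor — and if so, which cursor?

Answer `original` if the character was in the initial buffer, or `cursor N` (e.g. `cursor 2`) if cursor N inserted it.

After op 1 (delete): buffer="gra" (len 3), cursors c1@1 c2@3, authorship ...
After op 2 (delete): buffer="r" (len 1), cursors c1@0 c2@1, authorship .
After op 3 (move_left): buffer="r" (len 1), cursors c1@0 c2@0, authorship .
After op 4 (insert('e')): buffer="eer" (len 3), cursors c1@2 c2@2, authorship 12.
After op 5 (delete): buffer="r" (len 1), cursors c1@0 c2@0, authorship .
After op 6 (move_left): buffer="r" (len 1), cursors c1@0 c2@0, authorship .
After op 7 (insert('i')): buffer="iir" (len 3), cursors c1@2 c2@2, authorship 12.
Authorship (.=original, N=cursor N): 1 2 .
Index 2: author = original

Answer: original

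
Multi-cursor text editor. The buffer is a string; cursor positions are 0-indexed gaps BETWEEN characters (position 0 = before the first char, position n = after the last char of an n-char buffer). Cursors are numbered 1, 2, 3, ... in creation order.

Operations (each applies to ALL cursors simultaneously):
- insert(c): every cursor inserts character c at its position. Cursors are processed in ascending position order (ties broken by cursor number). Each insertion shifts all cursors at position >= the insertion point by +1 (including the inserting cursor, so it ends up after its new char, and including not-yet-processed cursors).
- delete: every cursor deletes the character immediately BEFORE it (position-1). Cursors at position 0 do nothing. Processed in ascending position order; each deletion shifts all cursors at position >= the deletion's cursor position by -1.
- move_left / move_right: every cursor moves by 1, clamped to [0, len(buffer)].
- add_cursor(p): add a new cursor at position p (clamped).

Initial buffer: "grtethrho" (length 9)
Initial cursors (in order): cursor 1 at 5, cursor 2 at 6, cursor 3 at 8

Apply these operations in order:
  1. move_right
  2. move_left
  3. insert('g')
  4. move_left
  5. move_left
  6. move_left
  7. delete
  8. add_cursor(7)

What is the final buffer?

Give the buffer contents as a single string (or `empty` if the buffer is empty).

Answer: greghrhgo

Derivation:
After op 1 (move_right): buffer="grtethrho" (len 9), cursors c1@6 c2@7 c3@9, authorship .........
After op 2 (move_left): buffer="grtethrho" (len 9), cursors c1@5 c2@6 c3@8, authorship .........
After op 3 (insert('g')): buffer="grtetghgrhgo" (len 12), cursors c1@6 c2@8 c3@11, authorship .....1.2..3.
After op 4 (move_left): buffer="grtetghgrhgo" (len 12), cursors c1@5 c2@7 c3@10, authorship .....1.2..3.
After op 5 (move_left): buffer="grtetghgrhgo" (len 12), cursors c1@4 c2@6 c3@9, authorship .....1.2..3.
After op 6 (move_left): buffer="grtetghgrhgo" (len 12), cursors c1@3 c2@5 c3@8, authorship .....1.2..3.
After op 7 (delete): buffer="greghrhgo" (len 9), cursors c1@2 c2@3 c3@5, authorship ...1...3.
After op 8 (add_cursor(7)): buffer="greghrhgo" (len 9), cursors c1@2 c2@3 c3@5 c4@7, authorship ...1...3.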